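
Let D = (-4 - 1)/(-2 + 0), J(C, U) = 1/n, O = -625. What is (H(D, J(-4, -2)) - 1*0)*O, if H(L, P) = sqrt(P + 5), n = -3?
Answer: -625*sqrt(42)/3 ≈ -1350.2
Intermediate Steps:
J(C, U) = -1/3 (J(C, U) = 1/(-3) = -1/3)
D = 5/2 (D = -5/(-2) = -5*(-1/2) = 5/2 ≈ 2.5000)
H(L, P) = sqrt(5 + P)
(H(D, J(-4, -2)) - 1*0)*O = (sqrt(5 - 1/3) - 1*0)*(-625) = (sqrt(14/3) + 0)*(-625) = (sqrt(42)/3 + 0)*(-625) = (sqrt(42)/3)*(-625) = -625*sqrt(42)/3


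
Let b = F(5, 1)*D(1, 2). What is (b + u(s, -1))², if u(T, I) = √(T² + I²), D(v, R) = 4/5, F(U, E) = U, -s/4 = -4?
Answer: (4 + √257)² ≈ 401.25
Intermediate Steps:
s = 16 (s = -4*(-4) = 16)
D(v, R) = ⅘ (D(v, R) = 4*(⅕) = ⅘)
u(T, I) = √(I² + T²)
b = 4 (b = 5*(⅘) = 4)
(b + u(s, -1))² = (4 + √((-1)² + 16²))² = (4 + √(1 + 256))² = (4 + √257)²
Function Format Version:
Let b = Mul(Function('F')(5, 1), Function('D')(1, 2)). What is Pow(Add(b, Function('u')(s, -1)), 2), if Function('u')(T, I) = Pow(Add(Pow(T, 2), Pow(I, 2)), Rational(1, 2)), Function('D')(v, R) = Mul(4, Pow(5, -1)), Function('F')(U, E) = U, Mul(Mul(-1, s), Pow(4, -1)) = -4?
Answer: Pow(Add(4, Pow(257, Rational(1, 2))), 2) ≈ 401.25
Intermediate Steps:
s = 16 (s = Mul(-4, -4) = 16)
Function('D')(v, R) = Rational(4, 5) (Function('D')(v, R) = Mul(4, Rational(1, 5)) = Rational(4, 5))
Function('u')(T, I) = Pow(Add(Pow(I, 2), Pow(T, 2)), Rational(1, 2))
b = 4 (b = Mul(5, Rational(4, 5)) = 4)
Pow(Add(b, Function('u')(s, -1)), 2) = Pow(Add(4, Pow(Add(Pow(-1, 2), Pow(16, 2)), Rational(1, 2))), 2) = Pow(Add(4, Pow(Add(1, 256), Rational(1, 2))), 2) = Pow(Add(4, Pow(257, Rational(1, 2))), 2)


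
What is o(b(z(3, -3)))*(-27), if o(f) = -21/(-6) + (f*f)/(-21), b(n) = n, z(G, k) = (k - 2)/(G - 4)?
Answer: -873/14 ≈ -62.357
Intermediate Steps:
z(G, k) = (-2 + k)/(-4 + G)
o(f) = 7/2 - f**2/21 (o(f) = -21*(-1/6) + f**2*(-1/21) = 7/2 - f**2/21)
o(b(z(3, -3)))*(-27) = (7/2 - (-2 - 3)**2/(-4 + 3)**2/21)*(-27) = (7/2 - (-5/(-1))**2/21)*(-27) = (7/2 - (-1*(-5))**2/21)*(-27) = (7/2 - 1/21*5**2)*(-27) = (7/2 - 1/21*25)*(-27) = (7/2 - 25/21)*(-27) = (97/42)*(-27) = -873/14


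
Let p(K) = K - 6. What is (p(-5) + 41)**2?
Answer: 900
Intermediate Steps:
p(K) = -6 + K
(p(-5) + 41)**2 = ((-6 - 5) + 41)**2 = (-11 + 41)**2 = 30**2 = 900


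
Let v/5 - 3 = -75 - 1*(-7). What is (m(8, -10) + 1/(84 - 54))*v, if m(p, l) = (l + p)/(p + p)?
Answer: 715/24 ≈ 29.792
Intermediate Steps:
v = -325 (v = 15 + 5*(-75 - 1*(-7)) = 15 + 5*(-75 + 7) = 15 + 5*(-68) = 15 - 340 = -325)
m(p, l) = (l + p)/(2*p) (m(p, l) = (l + p)/((2*p)) = (l + p)*(1/(2*p)) = (l + p)/(2*p))
(m(8, -10) + 1/(84 - 54))*v = ((½)*(-10 + 8)/8 + 1/(84 - 54))*(-325) = ((½)*(⅛)*(-2) + 1/30)*(-325) = (-⅛ + 1/30)*(-325) = -11/120*(-325) = 715/24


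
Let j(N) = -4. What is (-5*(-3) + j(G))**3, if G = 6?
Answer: 1331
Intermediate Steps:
(-5*(-3) + j(G))**3 = (-5*(-3) - 4)**3 = (15 - 4)**3 = 11**3 = 1331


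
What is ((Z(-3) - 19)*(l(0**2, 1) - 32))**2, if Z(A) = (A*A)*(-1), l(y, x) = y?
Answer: 802816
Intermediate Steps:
Z(A) = -A**2 (Z(A) = A**2*(-1) = -A**2)
((Z(-3) - 19)*(l(0**2, 1) - 32))**2 = ((-1*(-3)**2 - 19)*(0**2 - 32))**2 = ((-1*9 - 19)*(0 - 32))**2 = ((-9 - 19)*(-32))**2 = (-28*(-32))**2 = 896**2 = 802816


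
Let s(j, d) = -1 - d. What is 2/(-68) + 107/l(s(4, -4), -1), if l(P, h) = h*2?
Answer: -910/17 ≈ -53.529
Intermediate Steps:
l(P, h) = 2*h
2/(-68) + 107/l(s(4, -4), -1) = 2/(-68) + 107/((2*(-1))) = 2*(-1/68) + 107/(-2) = -1/34 + 107*(-½) = -1/34 - 107/2 = -910/17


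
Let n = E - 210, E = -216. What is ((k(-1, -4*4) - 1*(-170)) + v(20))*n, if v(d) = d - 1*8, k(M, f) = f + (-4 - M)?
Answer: -69438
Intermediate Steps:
k(M, f) = -4 + f - M
n = -426 (n = -216 - 210 = -426)
v(d) = -8 + d (v(d) = d - 8 = -8 + d)
((k(-1, -4*4) - 1*(-170)) + v(20))*n = (((-4 - 4*4 - 1*(-1)) - 1*(-170)) + (-8 + 20))*(-426) = (((-4 - 16 + 1) + 170) + 12)*(-426) = ((-19 + 170) + 12)*(-426) = (151 + 12)*(-426) = 163*(-426) = -69438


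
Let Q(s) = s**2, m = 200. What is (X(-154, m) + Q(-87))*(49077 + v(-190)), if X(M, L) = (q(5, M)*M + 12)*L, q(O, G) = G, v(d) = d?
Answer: 232368172903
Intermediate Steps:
X(M, L) = L*(12 + M**2) (X(M, L) = (M*M + 12)*L = (M**2 + 12)*L = (12 + M**2)*L = L*(12 + M**2))
(X(-154, m) + Q(-87))*(49077 + v(-190)) = (200*(12 + (-154)**2) + (-87)**2)*(49077 - 190) = (200*(12 + 23716) + 7569)*48887 = (200*23728 + 7569)*48887 = (4745600 + 7569)*48887 = 4753169*48887 = 232368172903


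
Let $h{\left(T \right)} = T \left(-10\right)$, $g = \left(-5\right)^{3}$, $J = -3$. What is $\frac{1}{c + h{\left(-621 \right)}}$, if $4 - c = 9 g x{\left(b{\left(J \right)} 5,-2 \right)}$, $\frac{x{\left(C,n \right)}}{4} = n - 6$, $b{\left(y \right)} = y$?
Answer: $- \frac{1}{29786} \approx -3.3573 \cdot 10^{-5}$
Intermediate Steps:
$x{\left(C,n \right)} = -24 + 4 n$ ($x{\left(C,n \right)} = 4 \left(n - 6\right) = 4 \left(-6 + n\right) = -24 + 4 n$)
$g = -125$
$h{\left(T \right)} = - 10 T$
$c = -35996$ ($c = 4 - 9 \left(-125\right) \left(-24 + 4 \left(-2\right)\right) = 4 - - 1125 \left(-24 - 8\right) = 4 - \left(-1125\right) \left(-32\right) = 4 - 36000 = -35996$)
$\frac{1}{c + h{\left(-621 \right)}} = \frac{1}{-35996 - -6210} = \frac{1}{-35996 + 6210} = \frac{1}{-29786} = - \frac{1}{29786}$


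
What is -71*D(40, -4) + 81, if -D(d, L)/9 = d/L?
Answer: -6309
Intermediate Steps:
D(d, L) = -9*d/L
-71*D(40, -4) + 81 = -(-639)*40/(-4) + 81 = -(-639)*40*(-1)/4 + 81 = -71*90 + 81 = -6390 + 81 = -6309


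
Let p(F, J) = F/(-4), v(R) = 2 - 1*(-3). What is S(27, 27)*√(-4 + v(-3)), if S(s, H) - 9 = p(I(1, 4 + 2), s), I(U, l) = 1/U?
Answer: 35/4 ≈ 8.7500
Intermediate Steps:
v(R) = 5 (v(R) = 2 + 3 = 5)
p(F, J) = -F/4 (p(F, J) = F*(-¼) = -F/4)
S(s, H) = 35/4 (S(s, H) = 9 - ¼/1 = 9 - ¼*1 = 9 - ¼ = 35/4)
S(27, 27)*√(-4 + v(-3)) = 35*√(-4 + 5)/4 = 35*√1/4 = (35/4)*1 = 35/4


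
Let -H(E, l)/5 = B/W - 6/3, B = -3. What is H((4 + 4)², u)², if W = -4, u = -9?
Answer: 625/16 ≈ 39.063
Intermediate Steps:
H(E, l) = 25/4 (H(E, l) = -5*(-3/(-4) - 6/3) = -5*(-3*(-¼) - 6*⅓) = -5*(¾ - 2) = -5*(-5/4) = 25/4)
H((4 + 4)², u)² = (25/4)² = 625/16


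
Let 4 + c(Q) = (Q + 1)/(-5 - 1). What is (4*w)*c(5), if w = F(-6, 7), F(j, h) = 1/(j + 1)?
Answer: 4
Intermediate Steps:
c(Q) = -25/6 - Q/6 (c(Q) = -4 + (Q + 1)/(-5 - 1) = -4 + (1 + Q)/(-6) = -4 + (1 + Q)*(-⅙) = -4 + (-⅙ - Q/6) = -25/6 - Q/6)
F(j, h) = 1/(1 + j)
w = -⅕ (w = 1/(1 - 6) = 1/(-5) = -⅕ ≈ -0.20000)
(4*w)*c(5) = (4*(-⅕))*(-25/6 - ⅙*5) = -4*(-25/6 - ⅚)/5 = -⅘*(-5) = 4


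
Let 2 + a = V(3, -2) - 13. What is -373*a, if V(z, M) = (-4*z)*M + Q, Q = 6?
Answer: -5595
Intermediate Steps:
V(z, M) = 6 - 4*M*z (V(z, M) = (-4*z)*M + 6 = -4*M*z + 6 = 6 - 4*M*z)
a = 15 (a = -2 + ((6 - 4*(-2)*3) - 13) = -2 + ((6 + 24) - 13) = -2 + (30 - 13) = -2 + 17 = 15)
-373*a = -373*15 = -5595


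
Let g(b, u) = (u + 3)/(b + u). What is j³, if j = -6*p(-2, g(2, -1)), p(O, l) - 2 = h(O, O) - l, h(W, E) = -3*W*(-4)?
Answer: 2985984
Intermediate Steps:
g(b, u) = (3 + u)/(b + u)
h(W, E) = 12*W
p(O, l) = 2 - l + 12*O (p(O, l) = 2 + (12*O - l) = 2 + (-l + 12*O) = 2 - l + 12*O)
j = 144 (j = -6*(2 - (3 - 1)/(2 - 1) + 12*(-2)) = -6*(2 - 2/1 - 24) = -6*(2 - 2 - 24) = -6*(-24) = 144)
j³ = 144³ = 2985984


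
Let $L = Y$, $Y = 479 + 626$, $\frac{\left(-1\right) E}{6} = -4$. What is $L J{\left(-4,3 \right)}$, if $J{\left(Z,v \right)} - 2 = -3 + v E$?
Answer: $78455$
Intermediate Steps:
$E = 24$ ($E = \left(-6\right) \left(-4\right) = 24$)
$Y = 1105$
$J{\left(Z,v \right)} = -1 + 24 v$ ($J{\left(Z,v \right)} = 2 + \left(-3 + v 24\right) = 2 + \left(-3 + 24 v\right) = -1 + 24 v$)
$L = 1105$
$L J{\left(-4,3 \right)} = 1105 \left(-1 + 24 \cdot 3\right) = 1105 \left(-1 + 72\right) = 1105 \cdot 71 = 78455$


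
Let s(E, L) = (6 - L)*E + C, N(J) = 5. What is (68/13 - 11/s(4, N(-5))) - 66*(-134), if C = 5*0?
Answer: 460017/52 ≈ 8846.5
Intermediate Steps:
C = 0
s(E, L) = E*(6 - L) (s(E, L) = (6 - L)*E + 0 = E*(6 - L) + 0 = E*(6 - L))
(68/13 - 11/s(4, N(-5))) - 66*(-134) = (68/13 - 11*1/(4*(6 - 1*5))) - 66*(-134) = (68*(1/13) - 11*1/(4*(6 - 5))) + 8844 = (68/13 - 11/(4*1)) + 8844 = (68/13 - 11/4) + 8844 = 129/52 + 8844 = 460017/52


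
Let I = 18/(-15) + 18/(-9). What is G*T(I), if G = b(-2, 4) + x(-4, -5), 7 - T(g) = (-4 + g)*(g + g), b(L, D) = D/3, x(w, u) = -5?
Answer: 10747/75 ≈ 143.29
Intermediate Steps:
b(L, D) = D/3 (b(L, D) = D*(⅓) = D/3)
I = -16/5 (I = 18*(-1/15) + 18*(-⅑) = -6/5 - 2 = -16/5 ≈ -3.2000)
T(g) = 7 - 2*g*(-4 + g) (T(g) = 7 - (-4 + g)*(g + g) = 7 - (-4 + g)*2*g = 7 - 2*g*(-4 + g))
G = -11/3 (G = (⅓)*4 - 5 = 4/3 - 5 = -11/3 ≈ -3.6667)
G*T(I) = -11*(7 - 2*(-16/5)² + 8*(-16/5))/3 = -11*(7 - 2*256/25 - 128/5)/3 = -11*(7 - 512/25 - 128/5)/3 = -11/3*(-977/25) = 10747/75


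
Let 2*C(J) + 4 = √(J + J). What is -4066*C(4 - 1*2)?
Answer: 4066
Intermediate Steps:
C(J) = -2 + √2*√J/2 (C(J) = -2 + √(J + J)/2 = -2 + √(2*J)/2 = -2 + (√2*√J)/2 = -2 + √2*√J/2)
-4066*C(4 - 1*2) = -4066*(-2 + √2*√(4 - 1*2)/2) = -4066*(-2 + √2*√(4 - 2)/2) = -4066*(-2 + √2*√2/2) = -4066*(-2 + 1) = -4066*(-1) = 4066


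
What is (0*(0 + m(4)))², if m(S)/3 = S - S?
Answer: 0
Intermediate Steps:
m(S) = 0 (m(S) = 3*(S - S) = 3*0 = 0)
(0*(0 + m(4)))² = (0*(0 + 0))² = (0*0)² = 0² = 0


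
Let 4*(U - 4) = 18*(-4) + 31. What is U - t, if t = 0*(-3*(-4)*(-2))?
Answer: -25/4 ≈ -6.2500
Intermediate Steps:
U = -25/4 (U = 4 + (18*(-4) + 31)/4 = 4 + (-72 + 31)/4 = 4 + (1/4)*(-41) = 4 - 41/4 = -25/4 ≈ -6.2500)
t = 0 (t = 0*(12*(-2)) = 0*(-24) = 0)
U - t = -25/4 - 1*0 = -25/4 + 0 = -25/4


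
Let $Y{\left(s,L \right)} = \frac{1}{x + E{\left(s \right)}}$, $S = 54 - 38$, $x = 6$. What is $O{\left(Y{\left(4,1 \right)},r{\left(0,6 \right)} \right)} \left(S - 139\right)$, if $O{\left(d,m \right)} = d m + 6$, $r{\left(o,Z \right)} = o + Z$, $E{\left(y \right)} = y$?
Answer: $- \frac{4059}{5} \approx -811.8$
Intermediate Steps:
$S = 16$ ($S = 54 - 38 = 16$)
$Y{\left(s,L \right)} = \frac{1}{6 + s}$
$r{\left(o,Z \right)} = Z + o$
$O{\left(d,m \right)} = 6 + d m$
$O{\left(Y{\left(4,1 \right)},r{\left(0,6 \right)} \right)} \left(S - 139\right) = \left(6 + \frac{6 + 0}{6 + 4}\right) \left(16 - 139\right) = \left(6 + \frac{1}{10} \cdot 6\right) \left(-123\right) = \left(6 + \frac{3}{5}\right) \left(-123\right) = \frac{33}{5} \left(-123\right) = - \frac{4059}{5}$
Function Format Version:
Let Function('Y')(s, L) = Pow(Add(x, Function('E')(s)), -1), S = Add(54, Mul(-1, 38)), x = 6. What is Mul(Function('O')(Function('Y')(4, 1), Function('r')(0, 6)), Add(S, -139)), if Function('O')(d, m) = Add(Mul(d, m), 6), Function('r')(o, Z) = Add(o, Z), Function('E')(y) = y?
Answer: Rational(-4059, 5) ≈ -811.80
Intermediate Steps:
S = 16 (S = Add(54, -38) = 16)
Function('Y')(s, L) = Pow(Add(6, s), -1)
Function('r')(o, Z) = Add(Z, o)
Function('O')(d, m) = Add(6, Mul(d, m))
Mul(Function('O')(Function('Y')(4, 1), Function('r')(0, 6)), Add(S, -139)) = Mul(Add(6, Mul(Pow(Add(6, 4), -1), Add(6, 0))), Add(16, -139)) = Mul(Add(6, Mul(Pow(10, -1), 6)), -123) = Mul(Add(6, Mul(Rational(1, 10), 6)), -123) = Mul(Add(6, Rational(3, 5)), -123) = Mul(Rational(33, 5), -123) = Rational(-4059, 5)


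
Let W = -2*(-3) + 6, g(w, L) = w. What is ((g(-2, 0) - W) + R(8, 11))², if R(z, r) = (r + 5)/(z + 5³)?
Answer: 3407716/17689 ≈ 192.65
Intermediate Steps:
R(z, r) = (5 + r)/(125 + z) (R(z, r) = (5 + r)/(z + 125) = (5 + r)/(125 + z))
W = 12 (W = 6 + 6 = 12)
((g(-2, 0) - W) + R(8, 11))² = ((-2 - 1*12) + (5 + 11)/(125 + 8))² = ((-2 - 12) + 16/133)² = (-14 + (1/133)*16)² = (-14 + 16/133)² = (-1846/133)² = 3407716/17689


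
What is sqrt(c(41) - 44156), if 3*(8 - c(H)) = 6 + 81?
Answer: I*sqrt(44177) ≈ 210.18*I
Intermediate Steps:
c(H) = -21 (c(H) = 8 - (6 + 81)/3 = 8 - 1/3*87 = 8 - 29 = -21)
sqrt(c(41) - 44156) = sqrt(-21 - 44156) = sqrt(-44177) = I*sqrt(44177)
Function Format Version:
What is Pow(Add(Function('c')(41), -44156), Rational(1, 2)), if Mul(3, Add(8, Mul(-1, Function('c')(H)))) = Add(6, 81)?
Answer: Mul(I, Pow(44177, Rational(1, 2))) ≈ Mul(210.18, I)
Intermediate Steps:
Function('c')(H) = -21 (Function('c')(H) = Add(8, Mul(Rational(-1, 3), Add(6, 81))) = Add(8, Mul(Rational(-1, 3), 87)) = Add(8, -29) = -21)
Pow(Add(Function('c')(41), -44156), Rational(1, 2)) = Pow(Add(-21, -44156), Rational(1, 2)) = Pow(-44177, Rational(1, 2)) = Mul(I, Pow(44177, Rational(1, 2)))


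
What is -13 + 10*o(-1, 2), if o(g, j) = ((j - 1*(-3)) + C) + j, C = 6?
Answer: 117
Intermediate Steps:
o(g, j) = 9 + 2*j (o(g, j) = ((j - 1*(-3)) + 6) + j = ((j + 3) + 6) + j = ((3 + j) + 6) + j = (9 + j) + j = 9 + 2*j)
-13 + 10*o(-1, 2) = -13 + 10*(9 + 2*2) = -13 + 10*(9 + 4) = -13 + 10*13 = -13 + 130 = 117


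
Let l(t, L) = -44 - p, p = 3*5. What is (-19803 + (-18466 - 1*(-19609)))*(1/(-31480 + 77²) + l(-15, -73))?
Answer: 9376712200/8517 ≈ 1.1009e+6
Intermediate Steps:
p = 15
l(t, L) = -59 (l(t, L) = -44 - 1*15 = -44 - 15 = -59)
(-19803 + (-18466 - 1*(-19609)))*(1/(-31480 + 77²) + l(-15, -73)) = (-19803 + (-18466 - 1*(-19609)))*(1/(-31480 + 77²) - 59) = (-19803 + (-18466 + 19609))*(1/(-31480 + 5929) - 59) = (-19803 + 1143)*(1/(-25551) - 59) = -18660*(-1/25551 - 59) = -18660*(-1507510/25551) = 9376712200/8517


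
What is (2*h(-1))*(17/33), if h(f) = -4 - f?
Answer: -34/11 ≈ -3.0909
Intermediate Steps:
(2*h(-1))*(17/33) = (2*(-4 - 1*(-1)))*(17/33) = (2*(-4 + 1))*(17*(1/33)) = (2*(-3))*(17/33) = -6*17/33 = -34/11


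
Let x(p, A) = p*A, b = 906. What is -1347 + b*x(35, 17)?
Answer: 537723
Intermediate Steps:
x(p, A) = A*p
-1347 + b*x(35, 17) = -1347 + 906*(17*35) = -1347 + 906*595 = -1347 + 539070 = 537723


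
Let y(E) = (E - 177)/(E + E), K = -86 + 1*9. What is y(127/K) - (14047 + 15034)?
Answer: -3686409/127 ≈ -29027.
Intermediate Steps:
K = -77 (K = -86 + 9 = -77)
y(E) = (-177 + E)/(2*E) (y(E) = (-177 + E)/((2*E)) = (-177 + E)*(1/(2*E)) = (-177 + E)/(2*E))
y(127/K) - (14047 + 15034) = (-177 + 127/(-77))/(2*((127/(-77)))) - (14047 + 15034) = (-177 + 127*(-1/77))/(2*((127*(-1/77)))) - 1*29081 = (-177 - 127/77)/(2*(-127/77)) - 29081 = (1/2)*(-77/127)*(-13756/77) - 29081 = 6878/127 - 29081 = -3686409/127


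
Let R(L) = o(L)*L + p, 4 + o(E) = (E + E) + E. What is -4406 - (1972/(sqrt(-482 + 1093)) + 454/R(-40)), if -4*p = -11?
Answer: -87465322/19851 - 1972*sqrt(611)/611 ≈ -4485.9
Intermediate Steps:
o(E) = -4 + 3*E (o(E) = -4 + ((E + E) + E) = -4 + (2*E + E) = -4 + 3*E)
p = 11/4 (p = -1/4*(-11) = 11/4 ≈ 2.7500)
R(L) = 11/4 + L*(-4 + 3*L) (R(L) = (-4 + 3*L)*L + 11/4 = L*(-4 + 3*L) + 11/4 = 11/4 + L*(-4 + 3*L))
-4406 - (1972/(sqrt(-482 + 1093)) + 454/R(-40)) = -4406 - (1972/(sqrt(-482 + 1093)) + 454/(11/4 - 40*(-4 + 3*(-40)))) = -4406 - (1972/(sqrt(611)) + 454/(11/4 - 40*(-4 - 120))) = -4406 - (1972*(sqrt(611)/611) + 454/(11/4 - 40*(-124))) = -4406 - (1972*sqrt(611)/611 + 454/(11/4 + 4960)) = -4406 - (1972*sqrt(611)/611 + 454/(19851/4)) = -4406 - (1972*sqrt(611)/611 + 454*(4/19851)) = -4406 - (1972*sqrt(611)/611 + 1816/19851) = -4406 - (1816/19851 + 1972*sqrt(611)/611) = -4406 + (-1816/19851 - 1972*sqrt(611)/611) = -87465322/19851 - 1972*sqrt(611)/611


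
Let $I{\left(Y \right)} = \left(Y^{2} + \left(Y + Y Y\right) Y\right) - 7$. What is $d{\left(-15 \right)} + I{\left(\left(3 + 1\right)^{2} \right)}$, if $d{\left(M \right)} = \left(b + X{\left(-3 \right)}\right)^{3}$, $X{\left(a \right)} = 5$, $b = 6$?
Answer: $5932$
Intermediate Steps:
$I{\left(Y \right)} = -7 + Y^{2} + Y \left(Y + Y^{2}\right)$ ($I{\left(Y \right)} = \left(Y^{2} + \left(Y + Y^{2}\right) Y\right) - 7 = \left(Y^{2} + Y \left(Y + Y^{2}\right)\right) - 7 = -7 + Y^{2} + Y \left(Y + Y^{2}\right)$)
$d{\left(M \right)} = 1331$ ($d{\left(M \right)} = \left(6 + 5\right)^{3} = 11^{3} = 1331$)
$d{\left(-15 \right)} + I{\left(\left(3 + 1\right)^{2} \right)} = 1331 + \left(-7 + \left(\left(3 + 1\right)^{2}\right)^{3} + 2 \left(\left(3 + 1\right)^{2}\right)^{2}\right) = 1331 + \left(-7 + \left(4^{2}\right)^{3} + 2 \left(4^{2}\right)^{2}\right) = 1331 + \left(-7 + 16^{3} + 2 \cdot 16^{2}\right) = 1331 + \left(-7 + 4096 + 2 \cdot 256\right) = 1331 + \left(-7 + 4096 + 512\right) = 1331 + 4601 = 5932$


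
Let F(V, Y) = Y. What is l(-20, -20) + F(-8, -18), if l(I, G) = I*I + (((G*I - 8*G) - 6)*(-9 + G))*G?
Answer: 321702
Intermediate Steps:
l(I, G) = I² + G*(-9 + G)*(-6 - 8*G + G*I) (l(I, G) = I² + (((-8*G + G*I) - 6)*(-9 + G))*G = I² + ((-6 - 8*G + G*I)*(-9 + G))*G = I² + ((-9 + G)*(-6 - 8*G + G*I))*G = I² + G*(-9 + G)*(-6 - 8*G + G*I))
l(-20, -20) + F(-8, -18) = ((-20)² - 8*(-20)³ + 54*(-20) + 66*(-20)² - 20*(-20)³ - 9*(-20)*(-20)²) - 18 = (400 - 8*(-8000) - 1080 + 66*400 - 20*(-8000) - 9*(-20)*400) - 18 = (400 + 64000 - 1080 + 26400 + 160000 + 72000) - 18 = 321720 - 18 = 321702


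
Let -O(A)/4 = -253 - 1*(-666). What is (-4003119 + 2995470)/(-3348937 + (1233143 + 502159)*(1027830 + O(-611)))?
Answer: -1007649/1780725386819 ≈ -5.6586e-7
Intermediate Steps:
O(A) = -1652 (O(A) = -4*(-253 - 1*(-666)) = -4*(-253 + 666) = -4*413 = -1652)
(-4003119 + 2995470)/(-3348937 + (1233143 + 502159)*(1027830 + O(-611))) = (-4003119 + 2995470)/(-3348937 + (1233143 + 502159)*(1027830 - 1652)) = -1007649/(-3348937 + 1735302*1026178) = -1007649/(-3348937 + 1780728735756) = -1007649/1780725386819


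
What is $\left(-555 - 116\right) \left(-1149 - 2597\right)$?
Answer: $2513566$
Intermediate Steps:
$\left(-555 - 116\right) \left(-1149 - 2597\right) = \left(-671\right) \left(-3746\right) = 2513566$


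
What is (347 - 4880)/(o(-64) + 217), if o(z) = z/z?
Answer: -4533/218 ≈ -20.794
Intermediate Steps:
o(z) = 1
(347 - 4880)/(o(-64) + 217) = (347 - 4880)/(1 + 217) = -4533/218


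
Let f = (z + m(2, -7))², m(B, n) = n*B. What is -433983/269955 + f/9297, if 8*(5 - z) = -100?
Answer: -1791748001/1115454060 ≈ -1.6063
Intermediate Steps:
z = 35/2 (z = 5 - ⅛*(-100) = 5 + 25/2 = 35/2 ≈ 17.500)
m(B, n) = B*n
f = 49/4 (f = (35/2 + 2*(-7))² = (35/2 - 14)² = (7/2)² = 49/4 ≈ 12.250)
-433983/269955 + f/9297 = -433983/269955 + (49/4)/9297 = -433983*1/269955 + (49/4)*(1/9297) = -144661/89985 + 49/37188 = -1791748001/1115454060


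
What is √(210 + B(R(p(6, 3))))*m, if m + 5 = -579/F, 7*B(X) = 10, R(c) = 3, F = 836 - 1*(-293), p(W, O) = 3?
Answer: -12448*√2590/7903 ≈ -80.160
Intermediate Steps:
F = 1129 (F = 836 + 293 = 1129)
B(X) = 10/7 (B(X) = (⅐)*10 = 10/7)
m = -6224/1129 (m = -5 - 579/1129 = -6224/1129 ≈ -5.5128)
√(210 + B(R(p(6, 3))))*m = √(210 + 10/7)*(-6224/1129) = √(1480/7)*(-6224/1129) = (2*√2590/7)*(-6224/1129) = -12448*√2590/7903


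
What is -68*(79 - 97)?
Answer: 1224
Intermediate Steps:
-68*(79 - 97) = -68*(-18) = 1224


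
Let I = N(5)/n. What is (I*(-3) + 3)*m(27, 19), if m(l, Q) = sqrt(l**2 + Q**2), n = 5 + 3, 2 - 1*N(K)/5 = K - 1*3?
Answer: 3*sqrt(1090) ≈ 99.045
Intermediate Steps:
N(K) = 25 - 5*K (N(K) = 10 - 5*(K - 1*3) = 10 - 5*(K - 3) = 10 - 5*(-3 + K) = 10 + (15 - 5*K) = 25 - 5*K)
n = 8
I = 0 (I = (25 - 5*5)/8 = (25 - 25)*(1/8) = 0*(1/8) = 0)
m(l, Q) = sqrt(Q**2 + l**2)
(I*(-3) + 3)*m(27, 19) = (0*(-3) + 3)*sqrt(19**2 + 27**2) = (0 + 3)*sqrt(361 + 729) = 3*sqrt(1090)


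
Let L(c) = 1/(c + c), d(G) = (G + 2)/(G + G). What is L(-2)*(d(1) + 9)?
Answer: -21/8 ≈ -2.6250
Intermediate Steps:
d(G) = (2 + G)/(2*G) (d(G) = (2 + G)/((2*G)) = (2 + G)*(1/(2*G)) = (2 + G)/(2*G))
L(c) = 1/(2*c)
L(-2)*(d(1) + 9) = ((½)/(-2))*((½)*(2 + 1)/1 + 9) = ((½)*(-½))*((½)*1*3 + 9) = -(3/2 + 9)/4 = -¼*21/2 = -21/8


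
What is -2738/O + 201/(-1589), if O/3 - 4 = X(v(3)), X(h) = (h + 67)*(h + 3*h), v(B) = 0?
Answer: -2176547/9534 ≈ -228.29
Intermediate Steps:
X(h) = 4*h*(67 + h) (X(h) = (67 + h)*(4*h) = 4*h*(67 + h))
O = 12 (O = 12 + 3*(4*0*(67 + 0)) = 12 + 3*(4*0*67) = 12 + 3*0 = 12 + 0 = 12)
-2738/O + 201/(-1589) = -2738/12 + 201/(-1589) = -2738*1/12 + 201*(-1/1589) = -1369/6 - 201/1589 = -2176547/9534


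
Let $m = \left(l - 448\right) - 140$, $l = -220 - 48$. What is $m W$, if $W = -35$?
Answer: $29960$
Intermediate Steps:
$l = -268$ ($l = -220 - 48 = -268$)
$m = -856$ ($m = \left(-268 - 448\right) - 140 = -716 - 140 = -856$)
$m W = \left(-856\right) \left(-35\right) = 29960$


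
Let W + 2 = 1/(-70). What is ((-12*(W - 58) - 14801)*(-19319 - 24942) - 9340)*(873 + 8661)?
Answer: 29709002912778/5 ≈ 5.9418e+12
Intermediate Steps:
W = -141/70 (W = -2 + 1/(-70) = -2 - 1/70 = -141/70 ≈ -2.0143)
((-12*(W - 58) - 14801)*(-19319 - 24942) - 9340)*(873 + 8661) = ((-12*(-141/70 - 58) - 14801)*(-19319 - 24942) - 9340)*(873 + 8661) = ((-12*(-4201/70) - 14801)*(-44261) - 9340)*9534 = ((25206/35 - 14801)*(-44261) - 9340)*9534 = (-492829/35*(-44261) - 9340)*9534 = (3116157767/5 - 9340)*9534 = (3116111067/5)*9534 = 29709002912778/5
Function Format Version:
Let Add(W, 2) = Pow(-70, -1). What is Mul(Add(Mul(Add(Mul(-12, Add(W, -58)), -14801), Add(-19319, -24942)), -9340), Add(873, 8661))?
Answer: Rational(29709002912778, 5) ≈ 5.9418e+12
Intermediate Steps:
W = Rational(-141, 70) (W = Add(-2, Pow(-70, -1)) = Add(-2, Rational(-1, 70)) = Rational(-141, 70) ≈ -2.0143)
Mul(Add(Mul(Add(Mul(-12, Add(W, -58)), -14801), Add(-19319, -24942)), -9340), Add(873, 8661)) = Mul(Add(Mul(Add(Mul(-12, Add(Rational(-141, 70), -58)), -14801), Add(-19319, -24942)), -9340), Add(873, 8661)) = Mul(Add(Mul(Add(Mul(-12, Rational(-4201, 70)), -14801), -44261), -9340), 9534) = Mul(Add(Mul(Add(Rational(25206, 35), -14801), -44261), -9340), 9534) = Mul(Add(Mul(Rational(-492829, 35), -44261), -9340), 9534) = Mul(Add(Rational(3116157767, 5), -9340), 9534) = Mul(Rational(3116111067, 5), 9534) = Rational(29709002912778, 5)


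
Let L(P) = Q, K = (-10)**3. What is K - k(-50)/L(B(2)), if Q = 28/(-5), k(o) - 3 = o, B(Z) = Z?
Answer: -28235/28 ≈ -1008.4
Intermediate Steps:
K = -1000
k(o) = 3 + o
Q = -28/5 (Q = 28*(-1/5) = -28/5 ≈ -5.6000)
L(P) = -28/5
K - k(-50)/L(B(2)) = -1000 - (3 - 50)/(-28/5) = -1000 - (-47)*(-5)/28 = -1000 - 1*235/28 = -1000 - 235/28 = -28235/28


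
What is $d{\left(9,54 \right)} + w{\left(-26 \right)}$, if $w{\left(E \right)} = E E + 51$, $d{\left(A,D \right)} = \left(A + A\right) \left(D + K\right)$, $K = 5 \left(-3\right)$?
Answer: $1429$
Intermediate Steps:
$K = -15$
$d{\left(A,D \right)} = 2 A \left(-15 + D\right)$ ($d{\left(A,D \right)} = \left(A + A\right) \left(D - 15\right) = 2 A \left(-15 + D\right)$)
$w{\left(E \right)} = 51 + E^{2}$ ($w{\left(E \right)} = E^{2} + 51 = 51 + E^{2}$)
$d{\left(9,54 \right)} + w{\left(-26 \right)} = 2 \cdot 9 \left(-15 + 54\right) + \left(51 + \left(-26\right)^{2}\right) = 2 \cdot 9 \cdot 39 + \left(51 + 676\right) = 702 + 727 = 1429$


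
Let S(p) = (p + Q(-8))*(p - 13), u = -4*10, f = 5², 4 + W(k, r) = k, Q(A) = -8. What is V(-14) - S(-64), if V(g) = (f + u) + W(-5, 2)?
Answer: -5568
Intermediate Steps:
W(k, r) = -4 + k
f = 25
u = -40
V(g) = -24 (V(g) = (25 - 40) + (-4 - 5) = -15 - 9 = -24)
S(p) = (-13 + p)*(-8 + p) (S(p) = (p - 8)*(p - 13) = (-8 + p)*(-13 + p) = (-13 + p)*(-8 + p))
V(-14) - S(-64) = -24 - (104 + (-64)² - 21*(-64)) = -24 - (104 + 4096 + 1344) = -24 - 1*5544 = -24 - 5544 = -5568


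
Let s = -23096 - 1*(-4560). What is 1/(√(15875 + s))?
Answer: -I*√2661/2661 ≈ -0.019386*I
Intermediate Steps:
s = -18536 (s = -23096 + 4560 = -18536)
1/(√(15875 + s)) = 1/(√(15875 - 18536)) = 1/(√(-2661)) = 1/(I*√2661) = -I*√2661/2661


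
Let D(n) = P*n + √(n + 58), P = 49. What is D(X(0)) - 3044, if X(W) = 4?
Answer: -2848 + √62 ≈ -2840.1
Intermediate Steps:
D(n) = √(58 + n) + 49*n (D(n) = 49*n + √(n + 58) = 49*n + √(58 + n) = √(58 + n) + 49*n)
D(X(0)) - 3044 = (√(58 + 4) + 49*4) - 3044 = (√62 + 196) - 3044 = (196 + √62) - 3044 = -2848 + √62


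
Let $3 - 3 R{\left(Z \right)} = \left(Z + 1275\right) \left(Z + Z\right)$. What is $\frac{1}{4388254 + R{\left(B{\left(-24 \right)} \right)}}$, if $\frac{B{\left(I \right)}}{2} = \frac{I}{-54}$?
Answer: $\frac{243}{1066162237} \approx 2.2792 \cdot 10^{-7}$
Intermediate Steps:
$B{\left(I \right)} = - \frac{I}{27}$ ($B{\left(I \right)} = 2 \frac{I}{-54} = 2 I \left(- \frac{1}{54}\right) = 2 \left(- \frac{I}{54}\right) = - \frac{I}{27}$)
$R{\left(Z \right)} = 1 - \frac{2 Z \left(1275 + Z\right)}{3}$ ($R{\left(Z \right)} = 1 - \frac{\left(Z + 1275\right) \left(Z + Z\right)}{3} = 1 - \frac{\left(1275 + Z\right) 2 Z}{3} = 1 - \frac{2 Z \left(1275 + Z\right)}{3}$)
$\frac{1}{4388254 + R{\left(B{\left(-24 \right)} \right)}} = \frac{1}{4388254 - \left(-1 + \frac{128}{243} + 850 \left(- \frac{1}{27}\right) \left(-24\right)\right)} = \frac{1}{4388254 - \left(\frac{6791}{9} + \frac{128}{243}\right)} = \frac{1}{4388254 - \frac{183485}{243}} = \frac{1}{\frac{1066162237}{243}} = \frac{243}{1066162237}$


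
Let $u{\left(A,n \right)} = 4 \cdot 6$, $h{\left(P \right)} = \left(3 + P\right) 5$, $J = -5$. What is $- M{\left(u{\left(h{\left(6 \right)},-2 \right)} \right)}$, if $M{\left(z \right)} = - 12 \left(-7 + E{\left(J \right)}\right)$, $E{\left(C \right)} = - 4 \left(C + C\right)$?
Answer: $396$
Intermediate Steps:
$h{\left(P \right)} = 15 + 5 P$
$E{\left(C \right)} = - 8 C$ ($E{\left(C \right)} = - 4 \cdot 2 C = - 8 C$)
$u{\left(A,n \right)} = 24$
$M{\left(z \right)} = -396$ ($M{\left(z \right)} = - 12 \left(-7 - -40\right) = - 12 \left(-7 + 40\right) = \left(-12\right) 33 = -396$)
$- M{\left(u{\left(h{\left(6 \right)},-2 \right)} \right)} = \left(-1\right) \left(-396\right) = 396$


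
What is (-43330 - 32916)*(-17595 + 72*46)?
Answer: 1089021618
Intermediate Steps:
(-43330 - 32916)*(-17595 + 72*46) = -76246*(-17595 + 3312) = -76246*(-14283) = 1089021618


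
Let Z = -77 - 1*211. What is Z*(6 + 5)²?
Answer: -34848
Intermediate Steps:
Z = -288 (Z = -77 - 211 = -288)
Z*(6 + 5)² = -288*(6 + 5)² = -288*11² = -288*121 = -34848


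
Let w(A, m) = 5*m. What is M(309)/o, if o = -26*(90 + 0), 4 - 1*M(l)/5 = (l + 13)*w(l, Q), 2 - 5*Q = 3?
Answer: -163/234 ≈ -0.69658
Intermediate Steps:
Q = -⅕ (Q = ⅖ - ⅕*3 = ⅖ - ⅗ = -⅕ ≈ -0.20000)
M(l) = 85 + 5*l (M(l) = 20 - 5*(l + 13)*5*(-⅕) = 20 - 5*(13 + l)*(-1) = 20 - 5*(-13 - l) = 20 + (65 + 5*l) = 85 + 5*l)
o = -2340 (o = -26*90 = -2340)
M(309)/o = (85 + 5*309)/(-2340) = (85 + 1545)*(-1/2340) = 1630*(-1/2340) = -163/234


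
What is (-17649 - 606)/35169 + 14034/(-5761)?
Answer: -199576267/67536203 ≈ -2.9551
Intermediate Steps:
(-17649 - 606)/35169 + 14034/(-5761) = -18255*1/35169 + 14034*(-1/5761) = -6085/11723 - 14034/5761 = -199576267/67536203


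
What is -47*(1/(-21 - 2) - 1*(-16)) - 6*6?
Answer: -18077/23 ≈ -785.96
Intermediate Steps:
-47*(1/(-21 - 2) - 1*(-16)) - 6*6 = -47*(1/(-23) + 16) - 36 = -47*(-1/23 + 16) - 36 = -47*367/23 - 36 = -17249/23 - 36 = -18077/23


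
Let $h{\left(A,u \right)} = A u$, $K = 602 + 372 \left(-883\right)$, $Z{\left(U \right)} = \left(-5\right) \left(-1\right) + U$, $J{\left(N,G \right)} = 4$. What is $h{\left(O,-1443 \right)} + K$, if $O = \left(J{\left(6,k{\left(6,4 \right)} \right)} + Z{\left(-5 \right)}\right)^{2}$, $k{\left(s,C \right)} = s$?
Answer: $-350962$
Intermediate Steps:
$Z{\left(U \right)} = 5 + U$
$K = -327874$ ($K = 602 - 328476 = -327874$)
$O = 16$ ($O = \left(4 + \left(5 - 5\right)\right)^{2} = \left(4 + 0\right)^{2} = 4^{2} = 16$)
$h{\left(O,-1443 \right)} + K = 16 \left(-1443\right) - 327874 = -23088 - 327874 = -350962$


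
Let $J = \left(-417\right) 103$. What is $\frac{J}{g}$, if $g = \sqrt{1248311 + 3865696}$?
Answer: $- \frac{14317 \sqrt{568223}}{568223} \approx -18.993$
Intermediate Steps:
$J = -42951$
$g = 3 \sqrt{568223}$ ($g = \sqrt{5114007} = 3 \sqrt{568223} \approx 2261.4$)
$\frac{J}{g} = - \frac{42951}{3 \sqrt{568223}} = - 42951 \frac{\sqrt{568223}}{1704669} = - \frac{14317 \sqrt{568223}}{568223}$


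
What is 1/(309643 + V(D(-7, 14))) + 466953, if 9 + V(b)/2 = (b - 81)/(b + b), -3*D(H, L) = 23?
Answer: 3325471629896/7121641 ≈ 4.6695e+5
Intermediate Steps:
D(H, L) = -23/3 (D(H, L) = -⅓*23 = -23/3)
V(b) = -18 + (-81 + b)/b (V(b) = -18 + 2*((b - 81)/(b + b)) = -18 + 2*((-81 + b)/((2*b))) = -18 + 2*((-81 + b)*(1/(2*b))) = -18 + 2*((-81 + b)/(2*b)) = -18 + (-81 + b)/b)
1/(309643 + V(D(-7, 14))) + 466953 = 1/(309643 + (-17 - 81/(-23/3))) + 466953 = 1/(309643 + (-17 - 81*(-3/23))) + 466953 = 1/(309643 + (-17 + 243/23)) + 466953 = 1/(309643 - 148/23) + 466953 = 1/(7121641/23) + 466953 = 23/7121641 + 466953 = 3325471629896/7121641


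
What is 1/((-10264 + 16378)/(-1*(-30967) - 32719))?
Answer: -292/1019 ≈ -0.28656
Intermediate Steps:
1/((-10264 + 16378)/(-1*(-30967) - 32719)) = 1/(6114/(30967 - 32719)) = 1/(6114/(-1752)) = 1/(6114*(-1/1752)) = 1/(-1019/292) = -292/1019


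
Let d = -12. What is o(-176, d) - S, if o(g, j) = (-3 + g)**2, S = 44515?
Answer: -12474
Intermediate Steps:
o(-176, d) - S = (-3 - 176)**2 - 1*44515 = (-179)**2 - 44515 = 32041 - 44515 = -12474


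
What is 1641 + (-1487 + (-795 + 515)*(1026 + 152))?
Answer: -329686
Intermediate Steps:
1641 + (-1487 + (-795 + 515)*(1026 + 152)) = 1641 + (-1487 - 280*1178) = 1641 + (-1487 - 329840) = 1641 - 331327 = -329686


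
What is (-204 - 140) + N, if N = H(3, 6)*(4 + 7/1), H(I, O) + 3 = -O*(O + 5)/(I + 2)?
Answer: -2611/5 ≈ -522.20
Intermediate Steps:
H(I, O) = -3 - O*(5 + O)/(2 + I) (H(I, O) = -3 - O*(O + 5)/(I + 2) = -3 - O*(5 + O)/(2 + I))
N = -891/5 (N = ((-6 - 1*6² - 5*6 - 3*3)/(2 + 3))*(4 + 7/1) = ((-6 - 1*36 - 30 - 9)/5)*(4 + 7*1) = ((-6 - 36 - 30 - 9)/5)*(4 + 7) = ((⅕)*(-81))*11 = -81/5*11 = -891/5 ≈ -178.20)
(-204 - 140) + N = (-204 - 140) - 891/5 = -344 - 891/5 = -2611/5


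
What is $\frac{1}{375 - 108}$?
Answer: $\frac{1}{267} \approx 0.0037453$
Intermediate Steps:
$\frac{1}{375 - 108} = \frac{1}{267}$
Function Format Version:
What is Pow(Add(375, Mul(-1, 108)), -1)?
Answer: Rational(1, 267) ≈ 0.0037453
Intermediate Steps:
Pow(Add(375, Mul(-1, 108)), -1) = Pow(Add(375, -108), -1) = Pow(267, -1) = Rational(1, 267)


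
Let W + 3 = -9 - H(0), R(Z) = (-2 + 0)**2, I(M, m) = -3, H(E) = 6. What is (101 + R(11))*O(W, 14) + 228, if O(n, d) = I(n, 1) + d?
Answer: 1383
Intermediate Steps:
R(Z) = 4 (R(Z) = (-2)**2 = 4)
W = -18 (W = -3 + (-9 - 1*6) = -3 + (-9 - 6) = -3 - 15 = -18)
O(n, d) = -3 + d
(101 + R(11))*O(W, 14) + 228 = (101 + 4)*(-3 + 14) + 228 = 105*11 + 228 = 1155 + 228 = 1383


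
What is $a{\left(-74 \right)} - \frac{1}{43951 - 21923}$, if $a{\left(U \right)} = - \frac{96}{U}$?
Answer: $\frac{1057307}{815036} \approx 1.2973$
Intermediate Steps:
$a{\left(-74 \right)} - \frac{1}{43951 - 21923} = - \frac{96}{-74} - \frac{1}{43951 - 21923} = \left(-96\right) \left(- \frac{1}{74}\right) - \frac{1}{22028} = \frac{48}{37} - \frac{1}{22028} = \frac{1057307}{815036}$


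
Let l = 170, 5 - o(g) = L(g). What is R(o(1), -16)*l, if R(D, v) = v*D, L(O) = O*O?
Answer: -10880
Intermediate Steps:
L(O) = O**2
o(g) = 5 - g**2
R(D, v) = D*v
R(o(1), -16)*l = ((5 - 1*1**2)*(-16))*170 = ((5 - 1*1)*(-16))*170 = ((5 - 1)*(-16))*170 = (4*(-16))*170 = -64*170 = -10880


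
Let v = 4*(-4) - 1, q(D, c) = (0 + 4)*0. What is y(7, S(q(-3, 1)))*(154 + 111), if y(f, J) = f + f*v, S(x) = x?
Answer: -29680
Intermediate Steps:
q(D, c) = 0 (q(D, c) = 4*0 = 0)
v = -17 (v = -16 - 1 = -17)
y(f, J) = -16*f (y(f, J) = f + f*(-17) = f - 17*f = -16*f)
y(7, S(q(-3, 1)))*(154 + 111) = (-16*7)*(154 + 111) = -112*265 = -29680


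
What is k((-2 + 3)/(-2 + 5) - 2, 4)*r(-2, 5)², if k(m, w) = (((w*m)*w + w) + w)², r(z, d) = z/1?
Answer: 12544/9 ≈ 1393.8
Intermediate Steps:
r(z, d) = z (r(z, d) = z*1 = z)
k(m, w) = (2*w + m*w²)² (k(m, w) = (((m*w)*w + w) + w)² = ((m*w² + w) + w)² = ((w + m*w²) + w)² = (2*w + m*w²)²)
k((-2 + 3)/(-2 + 5) - 2, 4)*r(-2, 5)² = (4²*(2 + ((-2 + 3)/(-2 + 5) - 2)*4)²)*(-2)² = (16*(2 + (1/3 - 2)*4)²)*4 = (16*(2 + (1*(⅓) - 2)*4)²)*4 = (16*(2 + (⅓ - 2)*4)²)*4 = (16*(2 - 5/3*4)²)*4 = (16*(2 - 20/3)²)*4 = (16*(-14/3)²)*4 = (16*(196/9))*4 = (3136/9)*4 = 12544/9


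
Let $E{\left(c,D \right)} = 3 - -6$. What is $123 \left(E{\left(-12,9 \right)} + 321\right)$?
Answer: $40590$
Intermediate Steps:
$E{\left(c,D \right)} = 9$ ($E{\left(c,D \right)} = 3 + 6 = 9$)
$123 \left(E{\left(-12,9 \right)} + 321\right) = 123 \left(9 + 321\right) = 123 \cdot 330 = 40590$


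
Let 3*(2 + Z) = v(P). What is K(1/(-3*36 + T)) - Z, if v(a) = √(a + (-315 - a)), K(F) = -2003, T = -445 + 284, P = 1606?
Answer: -2001 - I*√35 ≈ -2001.0 - 5.9161*I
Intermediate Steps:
T = -161
v(a) = 3*I*√35 (v(a) = √(-315) = 3*I*√35)
Z = -2 + I*√35 (Z = -2 + (3*I*√35)/3 = -2 + I*√35 ≈ -2.0 + 5.9161*I)
K(1/(-3*36 + T)) - Z = -2003 - (-2 + I*√35) = -2003 + (2 - I*√35) = -2001 - I*√35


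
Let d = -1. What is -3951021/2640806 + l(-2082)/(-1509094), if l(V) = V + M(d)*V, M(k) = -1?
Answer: -3951021/2640806 ≈ -1.4961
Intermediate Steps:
l(V) = 0 (l(V) = V - V = 0)
-3951021/2640806 + l(-2082)/(-1509094) = -3951021/2640806 + 0/(-1509094) = -3951021*1/2640806 + 0*(-1/1509094) = -3951021/2640806 + 0 = -3951021/2640806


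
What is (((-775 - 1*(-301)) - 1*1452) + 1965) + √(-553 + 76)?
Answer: 39 + 3*I*√53 ≈ 39.0 + 21.84*I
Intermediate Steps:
(((-775 - 1*(-301)) - 1*1452) + 1965) + √(-553 + 76) = (((-775 + 301) - 1452) + 1965) + √(-477) = ((-474 - 1452) + 1965) + 3*I*√53 = (-1926 + 1965) + 3*I*√53 = 39 + 3*I*√53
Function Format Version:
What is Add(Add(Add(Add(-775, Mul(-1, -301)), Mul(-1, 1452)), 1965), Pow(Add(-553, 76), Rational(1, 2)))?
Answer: Add(39, Mul(3, I, Pow(53, Rational(1, 2)))) ≈ Add(39.000, Mul(21.840, I))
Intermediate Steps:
Add(Add(Add(Add(-775, Mul(-1, -301)), Mul(-1, 1452)), 1965), Pow(Add(-553, 76), Rational(1, 2))) = Add(Add(Add(Add(-775, 301), -1452), 1965), Pow(-477, Rational(1, 2))) = Add(Add(Add(-474, -1452), 1965), Mul(3, I, Pow(53, Rational(1, 2)))) = Add(Add(-1926, 1965), Mul(3, I, Pow(53, Rational(1, 2)))) = Add(39, Mul(3, I, Pow(53, Rational(1, 2))))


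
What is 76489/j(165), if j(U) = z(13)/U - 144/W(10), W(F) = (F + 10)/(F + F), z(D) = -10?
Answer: -2524137/4754 ≈ -530.95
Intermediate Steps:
W(F) = (10 + F)/(2*F) (W(F) = (10 + F)/((2*F)) = (10 + F)*(1/(2*F)) = (10 + F)/(2*F))
j(U) = -144 - 10/U (j(U) = -10/U - 144*20/(10 + 10) = -10/U - 144/1 = -10/U - 144*1 = -10/U - 144 = -144 - 10/U)
76489/j(165) = 76489/(-144 - 10/165) = 76489/(-144 - 10*1/165) = 76489/(-144 - 2/33) = 76489/(-4754/33) = 76489*(-33/4754) = -2524137/4754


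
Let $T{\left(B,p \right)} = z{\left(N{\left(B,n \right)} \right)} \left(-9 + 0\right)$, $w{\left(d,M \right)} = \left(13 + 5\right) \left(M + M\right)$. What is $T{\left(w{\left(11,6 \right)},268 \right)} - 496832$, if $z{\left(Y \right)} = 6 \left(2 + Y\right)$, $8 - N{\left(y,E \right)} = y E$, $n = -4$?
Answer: $-544028$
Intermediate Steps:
$N{\left(y,E \right)} = 8 - E y$ ($N{\left(y,E \right)} = 8 - y E = 8 - E y$)
$w{\left(d,M \right)} = 36 M$ ($w{\left(d,M \right)} = 18 \cdot 2 M = 36 M$)
$z{\left(Y \right)} = 12 + 6 Y$
$T{\left(B,p \right)} = -540 - 216 B$ ($T{\left(B,p \right)} = \left(12 + 6 \left(8 - - 4 B\right)\right) \left(-9 + 0\right) = \left(12 + 6 \left(8 + 4 B\right)\right) \left(-9\right) = \left(12 + \left(48 + 24 B\right)\right) \left(-9\right) = \left(60 + 24 B\right) \left(-9\right) = -540 - 216 B$)
$T{\left(w{\left(11,6 \right)},268 \right)} - 496832 = \left(-540 - 216 \cdot 36 \cdot 6\right) - 496832 = \left(-540 - 46656\right) - 496832 = -47196 - 496832 = -544028$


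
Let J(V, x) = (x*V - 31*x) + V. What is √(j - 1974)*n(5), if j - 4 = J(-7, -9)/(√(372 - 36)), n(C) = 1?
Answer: √(-3475080 + 7035*√21)/42 ≈ 44.178*I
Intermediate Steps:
J(V, x) = V - 31*x + V*x (J(V, x) = (V*x - 31*x) + V = (-31*x + V*x) + V = V - 31*x + V*x)
j = 4 + 335*√21/84 (j = 4 + (-7 - 31*(-9) - 7*(-9))/(√(372 - 36)) = 4 + (-7 + 279 + 63)/(√336) = 4 + 335/((4*√21)) = 4 + 335*(√21/84) = 4 + 335*√21/84 ≈ 22.276)
√(j - 1974)*n(5) = √((4 + 335*√21/84) - 1974)*1 = √(-1970 + 335*√21/84)*1 = √(-1970 + 335*√21/84)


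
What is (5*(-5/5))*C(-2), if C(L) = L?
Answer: 10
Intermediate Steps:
(5*(-5/5))*C(-2) = (5*(-5/5))*(-2) = (5*(-5*1/5))*(-2) = (5*(-1))*(-2) = -5*(-2) = 10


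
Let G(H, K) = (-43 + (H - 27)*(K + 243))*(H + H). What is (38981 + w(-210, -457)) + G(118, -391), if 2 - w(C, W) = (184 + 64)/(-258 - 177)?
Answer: -1370081407/435 ≈ -3.1496e+6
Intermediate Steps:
w(C, W) = 1118/435 (w(C, W) = 2 - (184 + 64)/(-258 - 177) = 2 - 248/(-435) = 2 - 248*(-1)/435 = 2 - 1*(-248/435) = 2 + 248/435 = 1118/435)
G(H, K) = 2*H*(-43 + (-27 + H)*(243 + K)) (G(H, K) = (-43 + (-27 + H)*(243 + K))*(2*H) = 2*H*(-43 + (-27 + H)*(243 + K)))
(38981 + w(-210, -457)) + G(118, -391) = (38981 + 1118/435) + 2*118*(-6604 - 27*(-391) + 243*118 + 118*(-391)) = 16957853/435 + 2*118*(-6604 + 10557 + 28674 - 46138) = 16957853/435 + 2*118*(-13511) = 16957853/435 - 3188596 = -1370081407/435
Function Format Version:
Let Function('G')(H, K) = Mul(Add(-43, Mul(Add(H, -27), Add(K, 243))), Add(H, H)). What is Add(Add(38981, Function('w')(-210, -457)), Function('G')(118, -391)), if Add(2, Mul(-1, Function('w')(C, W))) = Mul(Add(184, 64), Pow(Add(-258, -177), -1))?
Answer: Rational(-1370081407, 435) ≈ -3.1496e+6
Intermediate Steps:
Function('w')(C, W) = Rational(1118, 435) (Function('w')(C, W) = Add(2, Mul(-1, Mul(Add(184, 64), Pow(Add(-258, -177), -1)))) = Add(2, Mul(-1, Mul(248, Pow(-435, -1)))) = Add(2, Mul(-1, Mul(248, Rational(-1, 435)))) = Add(2, Mul(-1, Rational(-248, 435))) = Add(2, Rational(248, 435)) = Rational(1118, 435))
Function('G')(H, K) = Mul(2, H, Add(-43, Mul(Add(-27, H), Add(243, K)))) (Function('G')(H, K) = Mul(Add(-43, Mul(Add(-27, H), Add(243, K))), Mul(2, H)) = Mul(2, H, Add(-43, Mul(Add(-27, H), Add(243, K)))))
Add(Add(38981, Function('w')(-210, -457)), Function('G')(118, -391)) = Add(Add(38981, Rational(1118, 435)), Mul(2, 118, Add(-6604, Mul(-27, -391), Mul(243, 118), Mul(118, -391)))) = Add(Rational(16957853, 435), Mul(2, 118, Add(-6604, 10557, 28674, -46138))) = Add(Rational(16957853, 435), Mul(2, 118, -13511)) = Add(Rational(16957853, 435), -3188596) = Rational(-1370081407, 435)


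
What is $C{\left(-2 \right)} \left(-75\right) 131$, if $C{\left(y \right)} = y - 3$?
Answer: $49125$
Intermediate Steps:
$C{\left(y \right)} = -3 + y$
$C{\left(-2 \right)} \left(-75\right) 131 = \left(-3 - 2\right) \left(-75\right) 131 = \left(-5\right) \left(-75\right) 131 = 375 \cdot 131 = 49125$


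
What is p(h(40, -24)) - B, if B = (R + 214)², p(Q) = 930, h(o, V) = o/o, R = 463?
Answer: -457399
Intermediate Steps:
h(o, V) = 1
B = 458329 (B = (463 + 214)² = 677² = 458329)
p(h(40, -24)) - B = 930 - 1*458329 = 930 - 458329 = -457399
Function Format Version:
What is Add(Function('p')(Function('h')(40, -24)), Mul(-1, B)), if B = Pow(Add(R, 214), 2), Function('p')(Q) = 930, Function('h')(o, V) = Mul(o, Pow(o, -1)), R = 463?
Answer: -457399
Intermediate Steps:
Function('h')(o, V) = 1
B = 458329 (B = Pow(Add(463, 214), 2) = Pow(677, 2) = 458329)
Add(Function('p')(Function('h')(40, -24)), Mul(-1, B)) = Add(930, Mul(-1, 458329)) = Add(930, -458329) = -457399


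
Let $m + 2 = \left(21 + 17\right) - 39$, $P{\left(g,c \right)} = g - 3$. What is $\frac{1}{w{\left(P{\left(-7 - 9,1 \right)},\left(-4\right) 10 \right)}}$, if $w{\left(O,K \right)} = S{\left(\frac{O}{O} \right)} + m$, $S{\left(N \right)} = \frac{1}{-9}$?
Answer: $- \frac{9}{28} \approx -0.32143$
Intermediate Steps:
$P{\left(g,c \right)} = -3 + g$
$S{\left(N \right)} = - \frac{1}{9}$
$m = -3$ ($m = -2 + \left(\left(21 + 17\right) - 39\right) = -2 + \left(38 - 39\right) = -2 - 1 = -3$)
$w{\left(O,K \right)} = - \frac{28}{9}$ ($w{\left(O,K \right)} = - \frac{1}{9} - 3 = - \frac{28}{9}$)
$\frac{1}{w{\left(P{\left(-7 - 9,1 \right)},\left(-4\right) 10 \right)}} = \frac{1}{- \frac{28}{9}} = - \frac{9}{28}$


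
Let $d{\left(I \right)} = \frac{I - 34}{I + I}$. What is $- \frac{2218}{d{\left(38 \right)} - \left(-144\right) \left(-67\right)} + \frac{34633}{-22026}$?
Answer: $- \frac{5420390171}{4037608086} \approx -1.3425$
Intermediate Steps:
$d{\left(I \right)} = \frac{-34 + I}{2 I}$
$- \frac{2218}{d{\left(38 \right)} - \left(-144\right) \left(-67\right)} + \frac{34633}{-22026} = - \frac{2218}{\frac{-34 + 38}{2 \cdot 38} - \left(-144\right) \left(-67\right)} + \frac{34633}{-22026} = - \frac{2218}{\frac{1}{2} \cdot \frac{1}{38} \cdot 4 - 9648} + 34633 \left(- \frac{1}{22026}\right) = - \frac{2218}{\frac{1}{19} - 9648} - \frac{34633}{22026} = - \frac{2218}{- \frac{183311}{19}} - \frac{34633}{22026} = \left(-2218\right) \left(- \frac{19}{183311}\right) - \frac{34633}{22026} = \frac{42142}{183311} - \frac{34633}{22026} = - \frac{5420390171}{4037608086}$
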